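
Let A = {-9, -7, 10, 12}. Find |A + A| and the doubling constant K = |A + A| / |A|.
K = |A + A| / |A| = 9/4

Enumerate A + A = {a + b : a, b ∈ A}. With |A| = 4, there are |A|^2 = 16 ordered sum pairs; collecting distinct values, A + A = {-18, -16, -14, 1, 3, 5, 20, 22, 24}, so |A + A| = 9. Thus K = 9/4. For comparison, the minimum possible |A + A| over all 4-element sets is 2·4 − 1 = 7 (so min K = 7/4), attained only by arithmetic progressions.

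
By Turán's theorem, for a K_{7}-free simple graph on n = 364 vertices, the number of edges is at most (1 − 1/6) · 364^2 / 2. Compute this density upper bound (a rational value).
Turán density bound = (5/6) · 364^2/2 = 165620/3 ≈ 55206.6667

Turán's theorem: ex(n, K_{r+1}) is achieved by the complete r-partite Turán graph T(n, r) with parts as balanced as possible, and is at most (1 − 1/r) · n^2/2. For r = 6, n = 364: the density bound is (5/6) · 132496/2 = 165620/3 ≈ 55206.6667. The integer-valued extremum is e(T(364, 6)) = 55206, which is strictly less than the density bound 165620/3 since 6 ∤ 364 (the parts of T(364, 6) cannot all be equal).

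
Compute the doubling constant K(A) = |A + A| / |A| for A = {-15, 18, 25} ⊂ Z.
K = |A + A| / |A| = 6/3 = 2

Enumerate A + A = {a + b : a, b ∈ A}. With |A| = 3, there are |A|^2 = 9 ordered sum pairs; collecting distinct values, A + A = {-30, 3, 10, 36, 43, 50}, so |A + A| = 6. Thus K = 6/3 = 2. For comparison, the minimum possible |A + A| over all 3-element sets is 2·3 − 1 = 5 (so min K = 5/3), attained only by arithmetic progressions.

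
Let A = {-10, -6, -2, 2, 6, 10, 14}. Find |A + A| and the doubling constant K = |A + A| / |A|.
K = |A + A| / |A| = 13/7

Enumerate A + A = {a + b : a, b ∈ A}. With |A| = 7, there are |A|^2 = 49 ordered sum pairs; collecting distinct values, A + A = {-20, -16, -12, -8, -4, 0, 4, 8, 12, 16, 20, 24, 28}, so |A + A| = 13. Thus K = 13/7. Here |A + A| = 2|A| − 1 = 13, the minimum possible — so K = 13/7 is minimal, which holds iff A is an arithmetic progression.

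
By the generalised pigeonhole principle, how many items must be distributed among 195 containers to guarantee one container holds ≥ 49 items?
n = (49 − 1)·195 + 1 = 9361

By the generalised pigeonhole principle, to guarantee some box contains ≥ r objects we need more than (r − 1) · k objects total. Threshold: n = (r − 1) · k + 1. With r = 49 and k = 195: n = 48 · 195 + 1 = 9360 + 1 = 9361. For n = 9360 = 48 · 195, we can put exactly 48 objects in every box, avoiding 49 in any single one — so 9361 is tight.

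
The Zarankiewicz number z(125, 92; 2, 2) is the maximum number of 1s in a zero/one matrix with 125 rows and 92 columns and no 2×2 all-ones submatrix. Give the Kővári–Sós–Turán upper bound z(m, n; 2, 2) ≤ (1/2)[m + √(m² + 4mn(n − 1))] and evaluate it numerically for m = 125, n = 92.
z(125, 92; 2, 2) ≤ (1/2)[125 + √(125² + 4·125·92·91)] = (1/2)[125 + √4201625] = 1087.3933

Kővári–Sós–Turán: let r_1, ..., r_125 be the row sums and z = Σ r_i the total number of 1s. Each pair of columns can share at most one row with both entries 1 (else a 2×2 all-ones block appears), so Σ_i C(r_i, 2) ≤ C(92, 2) = 4186. By convexity Σ_i C(r_i, 2) ≥ 125·C(z/125, 2) = z(z − 125)/(2·125), giving z² − 125z − 125·92·91 ≤ 0 and hence z ≤ (1/2)[125 + √(15625 + 4·1046500)] = (1/2)[125 + √4201625] ≈ (1/2)(125 + 2049.7866) = 1087.3933.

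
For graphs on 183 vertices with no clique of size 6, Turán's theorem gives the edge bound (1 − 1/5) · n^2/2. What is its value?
Turán density bound = (4/5) · 183^2/2 = 66978/5 ≈ 13395.6

Turán's theorem: ex(n, K_{r+1}) is achieved by the complete r-partite Turán graph T(n, r) with parts as balanced as possible, and is at most (1 − 1/r) · n^2/2. For r = 5, n = 183: the density bound is (4/5) · 33489/2 = 66978/5 ≈ 13395.6. The integer-valued extremum is e(T(183, 5)) = 13395, which is strictly less than the density bound 66978/5 since 5 ∤ 183 (the parts of T(183, 5) cannot all be equal).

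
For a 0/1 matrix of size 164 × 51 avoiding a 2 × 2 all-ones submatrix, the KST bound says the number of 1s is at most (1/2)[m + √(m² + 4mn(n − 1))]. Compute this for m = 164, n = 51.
z(164, 51; 2, 2) ≤ (1/2)[164 + √(164² + 4·164·51·50)] = (1/2)[164 + √1699696] = 733.8619

Kővári–Sós–Turán: let r_1, ..., r_164 be the row sums and z = Σ r_i the total number of 1s. Each pair of columns can share at most one row with both entries 1 (else a 2×2 all-ones block appears), so Σ_i C(r_i, 2) ≤ C(51, 2) = 1275. By convexity Σ_i C(r_i, 2) ≥ 164·C(z/164, 2) = z(z − 164)/(2·164), giving z² − 164z − 164·51·50 ≤ 0 and hence z ≤ (1/2)[164 + √(26896 + 4·418200)] = (1/2)[164 + √1699696] ≈ (1/2)(164 + 1303.7239) = 733.8619.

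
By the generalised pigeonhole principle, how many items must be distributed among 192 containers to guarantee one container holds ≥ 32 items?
n = (32 − 1)·192 + 1 = 5953

By the generalised pigeonhole principle, to guarantee some box contains ≥ r objects we need more than (r − 1) · k objects total. Threshold: n = (r − 1) · k + 1. With r = 32 and k = 192: n = 31 · 192 + 1 = 5952 + 1 = 5953. For n = 5952 = 31 · 192, we can put exactly 31 objects in every box, avoiding 32 in any single one — so 5953 is tight.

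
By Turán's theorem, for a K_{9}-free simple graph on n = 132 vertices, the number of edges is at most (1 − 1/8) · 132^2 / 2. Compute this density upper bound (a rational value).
Turán density bound = (7/8) · 132^2/2 = 7623

Turán's theorem: ex(n, K_{r+1}) is achieved by the complete r-partite Turán graph T(n, r) with parts as balanced as possible, and is at most (1 − 1/r) · n^2/2. For r = 8, n = 132: the density bound is (7/8) · 17424/2 = 7623. The integer-valued extremum is e(T(132, 8)) = 7622, which is strictly less than the density bound 7623 since 8 ∤ 132 (the parts of T(132, 8) cannot all be equal).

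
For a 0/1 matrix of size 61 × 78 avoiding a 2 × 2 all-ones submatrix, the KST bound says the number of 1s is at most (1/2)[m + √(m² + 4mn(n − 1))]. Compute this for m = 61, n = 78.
z(61, 78; 2, 2) ≤ (1/2)[61 + √(61² + 4·61·78·77)] = (1/2)[61 + √1469185] = 636.5497

Kővári–Sós–Turán: let r_1, ..., r_61 be the row sums and z = Σ r_i the total number of 1s. Each pair of columns can share at most one row with both entries 1 (else a 2×2 all-ones block appears), so Σ_i C(r_i, 2) ≤ C(78, 2) = 3003. By convexity Σ_i C(r_i, 2) ≥ 61·C(z/61, 2) = z(z − 61)/(2·61), giving z² − 61z − 61·78·77 ≤ 0 and hence z ≤ (1/2)[61 + √(3721 + 4·366366)] = (1/2)[61 + √1469185] ≈ (1/2)(61 + 1212.0994) = 636.5497.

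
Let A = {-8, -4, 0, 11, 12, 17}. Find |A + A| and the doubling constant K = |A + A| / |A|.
K = |A + A| / |A| = 20/6 = 10/3

Enumerate A + A = {a + b : a, b ∈ A}. With |A| = 6, there are |A|^2 = 36 ordered sum pairs; collecting distinct values, A + A = {-16, -12, -8, -4, 0, 3, 4, 7, 8, 9, 11, 12, 13, 17, 22, 23, 24, 28, 29, 34}, so |A + A| = 20. Thus K = 20/6 = 10/3. For comparison, the minimum possible |A + A| over all 6-element sets is 2·6 − 1 = 11 (so min K = 11/6), attained only by arithmetic progressions.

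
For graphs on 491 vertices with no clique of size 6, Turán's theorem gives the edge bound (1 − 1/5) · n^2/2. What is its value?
Turán density bound = (4/5) · 491^2/2 = 482162/5 ≈ 96432.4

Turán's theorem: ex(n, K_{r+1}) is achieved by the complete r-partite Turán graph T(n, r) with parts as balanced as possible, and is at most (1 − 1/r) · n^2/2. For r = 5, n = 491: the density bound is (4/5) · 241081/2 = 482162/5 ≈ 96432.4. The integer-valued extremum is e(T(491, 5)) = 96432, which is strictly less than the density bound 482162/5 since 5 ∤ 491 (the parts of T(491, 5) cannot all be equal).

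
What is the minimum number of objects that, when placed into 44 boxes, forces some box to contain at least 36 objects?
n = (36 − 1)·44 + 1 = 1541

By the generalised pigeonhole principle, to guarantee some box contains ≥ r objects we need more than (r − 1) · k objects total. Threshold: n = (r − 1) · k + 1. With r = 36 and k = 44: n = 35 · 44 + 1 = 1540 + 1 = 1541. For n = 1540 = 35 · 44, we can put exactly 35 objects in every box, avoiding 36 in any single one — so 1541 is tight.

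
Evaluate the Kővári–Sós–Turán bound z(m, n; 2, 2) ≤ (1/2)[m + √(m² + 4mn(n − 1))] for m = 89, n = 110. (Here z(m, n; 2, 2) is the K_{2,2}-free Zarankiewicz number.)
z(89, 110; 2, 2) ≤ (1/2)[89 + √(89² + 4·89·110·109)] = (1/2)[89 + √4276361] = 1078.4682

Kővári–Sós–Turán: let r_1, ..., r_89 be the row sums and z = Σ r_i the total number of 1s. Each pair of columns can share at most one row with both entries 1 (else a 2×2 all-ones block appears), so Σ_i C(r_i, 2) ≤ C(110, 2) = 5995. By convexity Σ_i C(r_i, 2) ≥ 89·C(z/89, 2) = z(z − 89)/(2·89), giving z² − 89z − 89·110·109 ≤ 0 and hence z ≤ (1/2)[89 + √(7921 + 4·1067110)] = (1/2)[89 + √4276361] ≈ (1/2)(89 + 2067.9364) = 1078.4682.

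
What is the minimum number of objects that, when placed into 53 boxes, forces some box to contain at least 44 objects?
n = (44 − 1)·53 + 1 = 2280

By the generalised pigeonhole principle, to guarantee some box contains ≥ r objects we need more than (r − 1) · k objects total. Threshold: n = (r − 1) · k + 1. With r = 44 and k = 53: n = 43 · 53 + 1 = 2279 + 1 = 2280. For n = 2279 = 43 · 53, we can put exactly 43 objects in every box, avoiding 44 in any single one — so 2280 is tight.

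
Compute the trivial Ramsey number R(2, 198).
R(2, 198) = 198

R(2, k) = k for all k ≥ 2: in a 2-colouring of K_k, either some edge is red (a red K_2) or all edges are blue (a blue K_k). And K_{197} coloured all-blue has no blue K_198, so R(2, 198) > 197. Hence R(2, 198) = 198.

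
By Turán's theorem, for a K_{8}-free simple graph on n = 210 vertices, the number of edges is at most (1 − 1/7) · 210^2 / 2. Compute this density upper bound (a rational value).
Turán density bound = (6/7) · 210^2/2 = 18900

Turán's theorem: ex(n, K_{r+1}) is achieved by the complete r-partite Turán graph T(n, r) with parts as balanced as possible, and is at most (1 − 1/r) · n^2/2. For r = 7, n = 210: the density bound is (6/7) · 44100/2 = 18900. Since 7 ∣ 210, the Turán graph T(210, 7) has parts of equal size 30, and its edge count e(T(210, 7)) = 18900 attains the density bound exactly.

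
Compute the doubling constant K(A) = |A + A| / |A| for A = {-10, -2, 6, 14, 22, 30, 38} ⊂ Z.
K = |A + A| / |A| = 13/7

Enumerate A + A = {a + b : a, b ∈ A}. With |A| = 7, there are |A|^2 = 49 ordered sum pairs; collecting distinct values, A + A = {-20, -12, -4, 4, 12, 20, 28, 36, 44, 52, 60, 68, 76}, so |A + A| = 13. Thus K = 13/7. Here |A + A| = 2|A| − 1 = 13, the minimum possible — so K = 13/7 is minimal, which holds iff A is an arithmetic progression.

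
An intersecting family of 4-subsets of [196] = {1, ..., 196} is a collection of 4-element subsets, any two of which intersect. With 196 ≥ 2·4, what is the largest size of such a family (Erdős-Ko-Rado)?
max |F| = C(195, 3) = 1216865

The Erdős-Ko-Rado theorem states: for n ≥ 2k, an intersecting family of k-subsets of an n-element set has size at most C(n − 1, k − 1), with equality for 'star' families {A ⊆ [n] : |A| = k, i ∈ A} (fix an element i). For n = 196, k = 4: C(195, 3) = 1216865.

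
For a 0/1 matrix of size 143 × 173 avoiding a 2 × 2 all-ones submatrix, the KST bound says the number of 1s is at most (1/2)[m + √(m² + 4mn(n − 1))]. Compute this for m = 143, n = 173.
z(143, 173; 2, 2) ≤ (1/2)[143 + √(143² + 4·143·173·172)] = (1/2)[143 + √17040881] = 2135.5301

Kővári–Sós–Turán: let r_1, ..., r_143 be the row sums and z = Σ r_i the total number of 1s. Each pair of columns can share at most one row with both entries 1 (else a 2×2 all-ones block appears), so Σ_i C(r_i, 2) ≤ C(173, 2) = 14878. By convexity Σ_i C(r_i, 2) ≥ 143·C(z/143, 2) = z(z − 143)/(2·143), giving z² − 143z − 143·173·172 ≤ 0 and hence z ≤ (1/2)[143 + √(20449 + 4·4255108)] = (1/2)[143 + √17040881] ≈ (1/2)(143 + 4128.0602) = 2135.5301.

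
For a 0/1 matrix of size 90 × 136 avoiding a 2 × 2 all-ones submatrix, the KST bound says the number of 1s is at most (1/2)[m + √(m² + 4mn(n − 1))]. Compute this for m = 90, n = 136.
z(90, 136; 2, 2) ≤ (1/2)[90 + √(90² + 4·90·136·135)] = (1/2)[90 + √6617700] = 1331.2445

Kővári–Sós–Turán: let r_1, ..., r_90 be the row sums and z = Σ r_i the total number of 1s. Each pair of columns can share at most one row with both entries 1 (else a 2×2 all-ones block appears), so Σ_i C(r_i, 2) ≤ C(136, 2) = 9180. By convexity Σ_i C(r_i, 2) ≥ 90·C(z/90, 2) = z(z − 90)/(2·90), giving z² − 90z − 90·136·135 ≤ 0 and hence z ≤ (1/2)[90 + √(8100 + 4·1652400)] = (1/2)[90 + √6617700] ≈ (1/2)(90 + 2572.4891) = 1331.2445.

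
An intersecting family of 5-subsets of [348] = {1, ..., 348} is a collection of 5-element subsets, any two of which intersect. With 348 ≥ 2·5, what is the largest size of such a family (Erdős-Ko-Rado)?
max |F| = C(347, 4) = 593706590

The Erdős-Ko-Rado theorem states: for n ≥ 2k, an intersecting family of k-subsets of an n-element set has size at most C(n − 1, k − 1), with equality for 'star' families {A ⊆ [n] : |A| = k, i ∈ A} (fix an element i). For n = 348, k = 5: C(347, 4) = 593706590.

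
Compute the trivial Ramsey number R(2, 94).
R(2, 94) = 94

R(2, k) = k for all k ≥ 2: in a 2-colouring of K_k, either some edge is red (a red K_2) or all edges are blue (a blue K_k). And K_{93} coloured all-blue has no blue K_94, so R(2, 94) > 93. Hence R(2, 94) = 94.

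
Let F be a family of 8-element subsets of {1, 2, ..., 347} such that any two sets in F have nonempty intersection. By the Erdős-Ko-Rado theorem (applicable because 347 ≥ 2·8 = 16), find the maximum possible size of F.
max |F| = C(346, 7) = 110809404801480

Erdős-Ko-Rado (1961): when n ≥ 2k, max |F| = C(n−1, k−1). The bound is attained by the star {A : i ∈ A} for any fixed i ∈ [n]. Here C(347−1, 8−1) = C(346, 7) = 110809404801480.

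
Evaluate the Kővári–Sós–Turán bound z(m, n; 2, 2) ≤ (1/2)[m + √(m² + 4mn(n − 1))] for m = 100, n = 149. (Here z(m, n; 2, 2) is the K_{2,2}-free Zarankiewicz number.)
z(100, 149; 2, 2) ≤ (1/2)[100 + √(100² + 4·100·149·148)] = (1/2)[100 + √8830800] = 1535.8331

Kővári–Sós–Turán: let r_1, ..., r_100 be the row sums and z = Σ r_i the total number of 1s. Each pair of columns can share at most one row with both entries 1 (else a 2×2 all-ones block appears), so Σ_i C(r_i, 2) ≤ C(149, 2) = 11026. By convexity Σ_i C(r_i, 2) ≥ 100·C(z/100, 2) = z(z − 100)/(2·100), giving z² − 100z − 100·149·148 ≤ 0 and hence z ≤ (1/2)[100 + √(10000 + 4·2205200)] = (1/2)[100 + √8830800] ≈ (1/2)(100 + 2971.6662) = 1535.8331.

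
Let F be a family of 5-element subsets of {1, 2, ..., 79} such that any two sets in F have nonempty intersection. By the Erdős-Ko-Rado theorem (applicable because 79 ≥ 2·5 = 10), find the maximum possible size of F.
max |F| = C(78, 4) = 1426425

The Erdős-Ko-Rado theorem states: for n ≥ 2k, an intersecting family of k-subsets of an n-element set has size at most C(n − 1, k − 1), with equality for 'star' families {A ⊆ [n] : |A| = k, i ∈ A} (fix an element i). For n = 79, k = 5: C(78, 4) = 1426425.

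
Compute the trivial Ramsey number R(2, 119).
R(2, 119) = 119

R(2, k) = k for all k ≥ 2: in a 2-colouring of K_k, either some edge is red (a red K_2) or all edges are blue (a blue K_k). And K_{118} coloured all-blue has no blue K_119, so R(2, 119) > 118. Hence R(2, 119) = 119.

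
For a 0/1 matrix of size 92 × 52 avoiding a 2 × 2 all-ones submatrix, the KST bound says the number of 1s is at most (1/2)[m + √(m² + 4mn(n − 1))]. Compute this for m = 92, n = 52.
z(92, 52; 2, 2) ≤ (1/2)[92 + √(92² + 4·92·52·51)] = (1/2)[92 + √984400] = 542.0847

Kővári–Sós–Turán: let r_1, ..., r_92 be the row sums and z = Σ r_i the total number of 1s. Each pair of columns can share at most one row with both entries 1 (else a 2×2 all-ones block appears), so Σ_i C(r_i, 2) ≤ C(52, 2) = 1326. By convexity Σ_i C(r_i, 2) ≥ 92·C(z/92, 2) = z(z − 92)/(2·92), giving z² − 92z − 92·52·51 ≤ 0 and hence z ≤ (1/2)[92 + √(8464 + 4·243984)] = (1/2)[92 + √984400] ≈ (1/2)(92 + 992.1693) = 542.0847.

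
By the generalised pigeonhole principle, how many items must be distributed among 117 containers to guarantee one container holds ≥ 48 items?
n = (48 − 1)·117 + 1 = 5500

By the generalised pigeonhole principle, to guarantee some box contains ≥ r objects we need more than (r − 1) · k objects total. Threshold: n = (r − 1) · k + 1. With r = 48 and k = 117: n = 47 · 117 + 1 = 5499 + 1 = 5500. For n = 5499 = 47 · 117, we can put exactly 47 objects in every box, avoiding 48 in any single one — so 5500 is tight.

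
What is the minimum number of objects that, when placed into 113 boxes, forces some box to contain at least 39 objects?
n = (39 − 1)·113 + 1 = 4295

By the generalised pigeonhole principle, to guarantee some box contains ≥ r objects we need more than (r − 1) · k objects total. Threshold: n = (r − 1) · k + 1. With r = 39 and k = 113: n = 38 · 113 + 1 = 4294 + 1 = 4295. For n = 4294 = 38 · 113, we can put exactly 38 objects in every box, avoiding 39 in any single one — so 4295 is tight.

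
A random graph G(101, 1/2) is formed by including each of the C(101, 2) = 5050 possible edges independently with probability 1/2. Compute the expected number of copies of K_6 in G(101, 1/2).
E[# K_6] = C(101, 6) · (1/2)^C(6, 2) = 1267339920 / 2^15 = 79208745/2048 ≈ 38676.145020

For each 6-subset S of vertices (there are C(101, 6) = 1267339920 such S), let X_S = 1 if S induces a K_6 (all C(6, 2) = 15 edges present). Then P(X_S = 1) = (1/2)^15 = 1/32768. By linearity of expectation, E[# K_6] = C(101, 6) · (1/2)^15 = 1267339920 / 32768 = 79208745/2048 ≈ 38676.145020.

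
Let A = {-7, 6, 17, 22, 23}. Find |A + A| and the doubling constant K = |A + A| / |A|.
K = |A + A| / |A| = 15/5 = 3

Enumerate A + A = {a + b : a, b ∈ A}. With |A| = 5, there are |A|^2 = 25 ordered sum pairs; collecting distinct values, A + A = {-14, -1, 10, 12, 15, 16, 23, 28, 29, 34, 39, 40, 44, 45, 46}, so |A + A| = 15. Thus K = 15/5 = 3. For comparison, the minimum possible |A + A| over all 5-element sets is 2·5 − 1 = 9 (so min K = 9/5), attained only by arithmetic progressions.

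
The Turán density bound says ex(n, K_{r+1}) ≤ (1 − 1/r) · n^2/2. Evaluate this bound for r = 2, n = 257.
Turán density bound = (1/2) · 257^2/2 = 66049/4 ≈ 16512.25

Turán's theorem: ex(n, K_{r+1}) is achieved by the complete r-partite Turán graph T(n, r) with parts as balanced as possible, and is at most (1 − 1/r) · n^2/2. For r = 2, n = 257: the density bound is (1/2) · 66049/2 = 66049/4 ≈ 16512.25. The integer-valued extremum is e(T(257, 2)) = 16512, which is strictly less than the density bound 66049/4 since 2 ∤ 257 (the parts of T(257, 2) cannot all be equal).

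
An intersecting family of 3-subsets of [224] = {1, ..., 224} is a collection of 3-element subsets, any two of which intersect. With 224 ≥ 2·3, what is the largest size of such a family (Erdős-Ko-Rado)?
max |F| = C(223, 2) = 24753

The Erdős-Ko-Rado theorem states: for n ≥ 2k, an intersecting family of k-subsets of an n-element set has size at most C(n − 1, k − 1), with equality for 'star' families {A ⊆ [n] : |A| = k, i ∈ A} (fix an element i). For n = 224, k = 3: C(223, 2) = 24753.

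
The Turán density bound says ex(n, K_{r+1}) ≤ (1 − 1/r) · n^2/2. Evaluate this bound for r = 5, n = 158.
Turán density bound = (4/5) · 158^2/2 = 49928/5 ≈ 9985.6

Turán's theorem: ex(n, K_{r+1}) is achieved by the complete r-partite Turán graph T(n, r) with parts as balanced as possible, and is at most (1 − 1/r) · n^2/2. For r = 5, n = 158: the density bound is (4/5) · 24964/2 = 49928/5 ≈ 9985.6. The integer-valued extremum is e(T(158, 5)) = 9985, which is strictly less than the density bound 49928/5 since 5 ∤ 158 (the parts of T(158, 5) cannot all be equal).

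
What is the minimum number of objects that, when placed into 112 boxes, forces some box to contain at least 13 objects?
n = (13 − 1)·112 + 1 = 1345

By the generalised pigeonhole principle, to guarantee some box contains ≥ r objects we need more than (r − 1) · k objects total. Threshold: n = (r − 1) · k + 1. With r = 13 and k = 112: n = 12 · 112 + 1 = 1344 + 1 = 1345. For n = 1344 = 12 · 112, we can put exactly 12 objects in every box, avoiding 13 in any single one — so 1345 is tight.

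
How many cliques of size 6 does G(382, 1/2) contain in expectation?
E[# K_6] = C(382, 6) · (1/2)^C(6, 2) = 4148697778407 / 2^15 ≈ 126608208.569550

For each 6-subset S of vertices (there are C(382, 6) = 4148697778407 such S), let X_S = 1 if S induces a K_6 (all C(6, 2) = 15 edges present). Then P(X_S = 1) = (1/2)^15 = 1/32768. By linearity of expectation, E[# K_6] = C(382, 6) · (1/2)^15 = 4148697778407 / 32768 ≈ 126608208.569550.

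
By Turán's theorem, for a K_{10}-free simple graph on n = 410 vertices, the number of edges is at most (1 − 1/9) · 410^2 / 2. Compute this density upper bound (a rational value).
Turán density bound = (8/9) · 410^2/2 = 672400/9 ≈ 74711.1111

Turán's theorem: ex(n, K_{r+1}) is achieved by the complete r-partite Turán graph T(n, r) with parts as balanced as possible, and is at most (1 − 1/r) · n^2/2. For r = 9, n = 410: the density bound is (8/9) · 168100/2 = 672400/9 ≈ 74711.1111. The integer-valued extremum is e(T(410, 9)) = 74710, which is strictly less than the density bound 672400/9 since 9 ∤ 410 (the parts of T(410, 9) cannot all be equal).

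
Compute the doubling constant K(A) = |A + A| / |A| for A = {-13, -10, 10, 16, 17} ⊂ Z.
K = |A + A| / |A| = 15/5 = 3

Enumerate A + A = {a + b : a, b ∈ A}. With |A| = 5, there are |A|^2 = 25 ordered sum pairs; collecting distinct values, A + A = {-26, -23, -20, -3, 0, 3, 4, 6, 7, 20, 26, 27, 32, 33, 34}, so |A + A| = 15. Thus K = 15/5 = 3. For comparison, the minimum possible |A + A| over all 5-element sets is 2·5 − 1 = 9 (so min K = 9/5), attained only by arithmetic progressions.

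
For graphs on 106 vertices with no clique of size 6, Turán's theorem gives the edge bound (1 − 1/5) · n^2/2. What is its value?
Turán density bound = (4/5) · 106^2/2 = 22472/5 ≈ 4494.4

Turán's theorem: ex(n, K_{r+1}) is achieved by the complete r-partite Turán graph T(n, r) with parts as balanced as possible, and is at most (1 − 1/r) · n^2/2. For r = 5, n = 106: the density bound is (4/5) · 11236/2 = 22472/5 ≈ 4494.4. The integer-valued extremum is e(T(106, 5)) = 4494, which is strictly less than the density bound 22472/5 since 5 ∤ 106 (the parts of T(106, 5) cannot all be equal).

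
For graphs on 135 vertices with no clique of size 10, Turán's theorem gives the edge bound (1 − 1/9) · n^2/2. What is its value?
Turán density bound = (8/9) · 135^2/2 = 8100

Turán's theorem: ex(n, K_{r+1}) is achieved by the complete r-partite Turán graph T(n, r) with parts as balanced as possible, and is at most (1 − 1/r) · n^2/2. For r = 9, n = 135: the density bound is (8/9) · 18225/2 = 8100. Since 9 ∣ 135, the Turán graph T(135, 9) has parts of equal size 15, and its edge count e(T(135, 9)) = 8100 attains the density bound exactly.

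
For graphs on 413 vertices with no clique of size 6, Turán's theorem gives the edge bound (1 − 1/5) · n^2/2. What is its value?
Turán density bound = (4/5) · 413^2/2 = 341138/5 ≈ 68227.6

Turán's theorem: ex(n, K_{r+1}) is achieved by the complete r-partite Turán graph T(n, r) with parts as balanced as possible, and is at most (1 − 1/r) · n^2/2. For r = 5, n = 413: the density bound is (4/5) · 170569/2 = 341138/5 ≈ 68227.6. The integer-valued extremum is e(T(413, 5)) = 68227, which is strictly less than the density bound 341138/5 since 5 ∤ 413 (the parts of T(413, 5) cannot all be equal).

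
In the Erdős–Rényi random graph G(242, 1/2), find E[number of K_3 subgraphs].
E[# K_3] = C(242, 3) · (1/2)^C(3, 2) = 2332880 / 2^3 = 291610

For each 3-subset S of vertices (there are C(242, 3) = 2332880 such S), let X_S = 1 if S induces a K_3 (all C(3, 2) = 3 edges present). Then P(X_S = 1) = (1/2)^3 = 1/8. By linearity of expectation, E[# K_3] = C(242, 3) · (1/2)^3 = 2332880 / 8 = 291610.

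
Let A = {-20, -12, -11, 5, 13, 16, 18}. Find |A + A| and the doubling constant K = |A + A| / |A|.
K = |A + A| / |A| = 27/7

Enumerate A + A = {a + b : a, b ∈ A}. With |A| = 7, there are |A|^2 = 49 ordered sum pairs; collecting distinct values, A + A = {-40, -32, -31, -24, -23, -22, -15, -7, -6, -4, -2, 1, 2, 4, 5, 6, 7, 10, 18, 21, 23, 26, 29, 31, 32, 34, 36}, so |A + A| = 27. Thus K = 27/7. For comparison, the minimum possible |A + A| over all 7-element sets is 2·7 − 1 = 13 (so min K = 13/7), attained only by arithmetic progressions.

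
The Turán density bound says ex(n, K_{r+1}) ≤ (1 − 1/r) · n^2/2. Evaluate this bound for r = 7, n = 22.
Turán density bound = (6/7) · 22^2/2 = 1452/7 ≈ 207.4286

Turán's theorem: ex(n, K_{r+1}) is achieved by the complete r-partite Turán graph T(n, r) with parts as balanced as possible, and is at most (1 − 1/r) · n^2/2. For r = 7, n = 22: the density bound is (6/7) · 484/2 = 1452/7 ≈ 207.4286. The integer-valued extremum is e(T(22, 7)) = 207, which is strictly less than the density bound 1452/7 since 7 ∤ 22 (the parts of T(22, 7) cannot all be equal).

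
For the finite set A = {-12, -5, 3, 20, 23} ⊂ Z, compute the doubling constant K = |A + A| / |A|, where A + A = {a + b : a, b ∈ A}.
K = |A + A| / |A| = 15/5 = 3

Enumerate A + A = {a + b : a, b ∈ A}. With |A| = 5, there are |A|^2 = 25 ordered sum pairs; collecting distinct values, A + A = {-24, -17, -10, -9, -2, 6, 8, 11, 15, 18, 23, 26, 40, 43, 46}, so |A + A| = 15. Thus K = 15/5 = 3. For comparison, the minimum possible |A + A| over all 5-element sets is 2·5 − 1 = 9 (so min K = 9/5), attained only by arithmetic progressions.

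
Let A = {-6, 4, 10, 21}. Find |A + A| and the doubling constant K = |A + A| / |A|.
K = |A + A| / |A| = 10/4 = 5/2

Enumerate A + A = {a + b : a, b ∈ A}. With |A| = 4, there are |A|^2 = 16 ordered sum pairs; collecting distinct values, A + A = {-12, -2, 4, 8, 14, 15, 20, 25, 31, 42}, so |A + A| = 10. Thus K = 10/4 = 5/2. For comparison, the minimum possible |A + A| over all 4-element sets is 2·4 − 1 = 7 (so min K = 7/4), attained only by arithmetic progressions.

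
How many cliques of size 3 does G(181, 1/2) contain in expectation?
E[# K_3] = C(181, 3) · (1/2)^C(3, 2) = 971970 / 2^3 = 485985/4 = 121496.25

For each 3-subset S of vertices (there are C(181, 3) = 971970 such S), let X_S = 1 if S induces a K_3 (all C(3, 2) = 3 edges present). Then P(X_S = 1) = (1/2)^3 = 1/8. By linearity of expectation, E[# K_3] = C(181, 3) · (1/2)^3 = 971970 / 8 = 485985/4 = 121496.25.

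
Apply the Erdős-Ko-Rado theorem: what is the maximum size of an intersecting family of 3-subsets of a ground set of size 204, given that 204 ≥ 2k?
max |F| = C(203, 2) = 20503

The Erdős-Ko-Rado theorem states: for n ≥ 2k, an intersecting family of k-subsets of an n-element set has size at most C(n − 1, k − 1), with equality for 'star' families {A ⊆ [n] : |A| = k, i ∈ A} (fix an element i). For n = 204, k = 3: C(203, 2) = 20503.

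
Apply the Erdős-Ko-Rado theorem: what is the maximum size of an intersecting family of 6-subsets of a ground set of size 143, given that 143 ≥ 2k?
max |F| = C(142, 5) = 448072338

The Erdős-Ko-Rado theorem states: for n ≥ 2k, an intersecting family of k-subsets of an n-element set has size at most C(n − 1, k − 1), with equality for 'star' families {A ⊆ [n] : |A| = k, i ∈ A} (fix an element i). For n = 143, k = 6: C(142, 5) = 448072338.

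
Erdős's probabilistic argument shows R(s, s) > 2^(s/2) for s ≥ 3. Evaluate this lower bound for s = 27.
2^(27/2) = 11585.2375; so R(27, 27) > 11585.2375

Colour each edge of K_n uniformly at random with red/blue. The expected number of monochromatic K_27 is C(n, 27) · 2 · 2^(−C(27,2)). If C(n, 27) · 2^(1 − C(27,2)) < 1, then with positive probability no monochromatic K_27 exists, so R(27, 27) > n. The standard estimate C(n, 27) ≤ n^27/27! shows this inequality holds whenever n ≤ 2^(27/2) (since 27! · 2^(C(27,2) − 1) > 2^(27^2/2) ≥ n^27). Hence R(27, 27) > 2^(27/2) = 11585.2375.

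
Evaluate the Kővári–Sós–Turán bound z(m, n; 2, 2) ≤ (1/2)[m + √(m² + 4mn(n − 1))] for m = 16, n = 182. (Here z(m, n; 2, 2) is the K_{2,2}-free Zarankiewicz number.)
z(16, 182; 2, 2) ≤ (1/2)[16 + √(16² + 4·16·182·181)] = (1/2)[16 + √2108544] = 734.0413

Kővári–Sós–Turán: let r_1, ..., r_16 be the row sums and z = Σ r_i the total number of 1s. Each pair of columns can share at most one row with both entries 1 (else a 2×2 all-ones block appears), so Σ_i C(r_i, 2) ≤ C(182, 2) = 16471. By convexity Σ_i C(r_i, 2) ≥ 16·C(z/16, 2) = z(z − 16)/(2·16), giving z² − 16z − 16·182·181 ≤ 0 and hence z ≤ (1/2)[16 + √(256 + 4·527072)] = (1/2)[16 + √2108544] ≈ (1/2)(16 + 1452.0826) = 734.0413.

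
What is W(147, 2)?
W(147, 2) = 147 + 1 = 148

A 2-term AP is any pair of integers, so a monochromatic 2-AP exists iff some colour is used at least twice. With 147 colours, the colouring i ↦ i on {1, ..., 147} uses each colour once, avoiding any monochromatic pair, so W(147, 2) > 147. For {1, ..., 148}, pigeonhole forces two integers of the same colour, which form a monochromatic 2-AP. Hence W(147, 2) = 148.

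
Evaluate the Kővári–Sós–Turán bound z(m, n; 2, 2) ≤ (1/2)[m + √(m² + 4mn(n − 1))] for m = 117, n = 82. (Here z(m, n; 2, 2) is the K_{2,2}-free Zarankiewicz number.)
z(117, 82; 2, 2) ≤ (1/2)[117 + √(117² + 4·117·82·81)] = (1/2)[117 + √3122145] = 941.9796

Kővári–Sós–Turán: let r_1, ..., r_117 be the row sums and z = Σ r_i the total number of 1s. Each pair of columns can share at most one row with both entries 1 (else a 2×2 all-ones block appears), so Σ_i C(r_i, 2) ≤ C(82, 2) = 3321. By convexity Σ_i C(r_i, 2) ≥ 117·C(z/117, 2) = z(z − 117)/(2·117), giving z² − 117z − 117·82·81 ≤ 0 and hence z ≤ (1/2)[117 + √(13689 + 4·777114)] = (1/2)[117 + √3122145] ≈ (1/2)(117 + 1766.9593) = 941.9796.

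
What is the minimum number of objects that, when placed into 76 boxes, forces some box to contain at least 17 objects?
n = (17 − 1)·76 + 1 = 1217

By the generalised pigeonhole principle, to guarantee some box contains ≥ r objects we need more than (r − 1) · k objects total. Threshold: n = (r − 1) · k + 1. With r = 17 and k = 76: n = 16 · 76 + 1 = 1216 + 1 = 1217. For n = 1216 = 16 · 76, we can put exactly 16 objects in every box, avoiding 17 in any single one — so 1217 is tight.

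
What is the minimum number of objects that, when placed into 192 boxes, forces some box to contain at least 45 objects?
n = (45 − 1)·192 + 1 = 8449

By the generalised pigeonhole principle, to guarantee some box contains ≥ r objects we need more than (r − 1) · k objects total. Threshold: n = (r − 1) · k + 1. With r = 45 and k = 192: n = 44 · 192 + 1 = 8448 + 1 = 8449. For n = 8448 = 44 · 192, we can put exactly 44 objects in every box, avoiding 45 in any single one — so 8449 is tight.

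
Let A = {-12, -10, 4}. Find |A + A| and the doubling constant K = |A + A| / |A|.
K = |A + A| / |A| = 6/3 = 2

Enumerate A + A = {a + b : a, b ∈ A}. With |A| = 3, there are |A|^2 = 9 ordered sum pairs; collecting distinct values, A + A = {-24, -22, -20, -8, -6, 8}, so |A + A| = 6. Thus K = 6/3 = 2. For comparison, the minimum possible |A + A| over all 3-element sets is 2·3 − 1 = 5 (so min K = 5/3), attained only by arithmetic progressions.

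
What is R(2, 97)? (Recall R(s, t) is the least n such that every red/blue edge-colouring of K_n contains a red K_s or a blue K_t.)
R(2, 97) = 97

R(2, k) = k for all k ≥ 2: in a 2-colouring of K_k, either some edge is red (a red K_2) or all edges are blue (a blue K_k). And K_{96} coloured all-blue has no blue K_97, so R(2, 97) > 96. Hence R(2, 97) = 97.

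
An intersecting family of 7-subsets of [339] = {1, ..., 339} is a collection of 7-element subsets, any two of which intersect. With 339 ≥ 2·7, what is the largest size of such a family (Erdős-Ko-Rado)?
max |F| = C(338, 6) = 1980564039636

Erdős-Ko-Rado (1961): when n ≥ 2k, max |F| = C(n−1, k−1). The bound is attained by the star {A : i ∈ A} for any fixed i ∈ [n]. Here C(339−1, 7−1) = C(338, 6) = 1980564039636.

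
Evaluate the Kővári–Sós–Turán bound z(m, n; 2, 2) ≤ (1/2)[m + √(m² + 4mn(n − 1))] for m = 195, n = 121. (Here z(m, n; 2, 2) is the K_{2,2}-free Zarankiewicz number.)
z(195, 121; 2, 2) ≤ (1/2)[195 + √(195² + 4·195·121·120)] = (1/2)[195 + √11363625] = 1782.9988

Kővári–Sós–Turán: let r_1, ..., r_195 be the row sums and z = Σ r_i the total number of 1s. Each pair of columns can share at most one row with both entries 1 (else a 2×2 all-ones block appears), so Σ_i C(r_i, 2) ≤ C(121, 2) = 7260. By convexity Σ_i C(r_i, 2) ≥ 195·C(z/195, 2) = z(z − 195)/(2·195), giving z² − 195z − 195·121·120 ≤ 0 and hence z ≤ (1/2)[195 + √(38025 + 4·2831400)] = (1/2)[195 + √11363625] ≈ (1/2)(195 + 3370.9976) = 1782.9988.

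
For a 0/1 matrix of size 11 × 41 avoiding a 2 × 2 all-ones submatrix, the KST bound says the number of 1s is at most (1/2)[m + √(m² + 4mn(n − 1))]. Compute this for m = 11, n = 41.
z(11, 41; 2, 2) ≤ (1/2)[11 + √(11² + 4·11·41·40)] = (1/2)[11 + √72281] = 139.9256

Kővári–Sós–Turán: let r_1, ..., r_11 be the row sums and z = Σ r_i the total number of 1s. Each pair of columns can share at most one row with both entries 1 (else a 2×2 all-ones block appears), so Σ_i C(r_i, 2) ≤ C(41, 2) = 820. By convexity Σ_i C(r_i, 2) ≥ 11·C(z/11, 2) = z(z − 11)/(2·11), giving z² − 11z − 11·41·40 ≤ 0 and hence z ≤ (1/2)[11 + √(121 + 4·18040)] = (1/2)[11 + √72281] ≈ (1/2)(11 + 268.8513) = 139.9256.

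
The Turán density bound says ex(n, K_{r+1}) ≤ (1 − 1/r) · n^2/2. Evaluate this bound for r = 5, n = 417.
Turán density bound = (4/5) · 417^2/2 = 347778/5 ≈ 69555.6

Turán's theorem: ex(n, K_{r+1}) is achieved by the complete r-partite Turán graph T(n, r) with parts as balanced as possible, and is at most (1 − 1/r) · n^2/2. For r = 5, n = 417: the density bound is (4/5) · 173889/2 = 347778/5 ≈ 69555.6. The integer-valued extremum is e(T(417, 5)) = 69555, which is strictly less than the density bound 347778/5 since 5 ∤ 417 (the parts of T(417, 5) cannot all be equal).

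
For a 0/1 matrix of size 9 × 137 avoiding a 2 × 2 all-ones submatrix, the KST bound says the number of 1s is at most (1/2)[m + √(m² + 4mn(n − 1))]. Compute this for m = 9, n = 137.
z(9, 137; 2, 2) ≤ (1/2)[9 + √(9² + 4·9·137·136)] = (1/2)[9 + √670833] = 414.022

Kővári–Sós–Turán: let r_1, ..., r_9 be the row sums and z = Σ r_i the total number of 1s. Each pair of columns can share at most one row with both entries 1 (else a 2×2 all-ones block appears), so Σ_i C(r_i, 2) ≤ C(137, 2) = 9316. By convexity Σ_i C(r_i, 2) ≥ 9·C(z/9, 2) = z(z − 9)/(2·9), giving z² − 9z − 9·137·136 ≤ 0 and hence z ≤ (1/2)[9 + √(81 + 4·167688)] = (1/2)[9 + √670833] ≈ (1/2)(9 + 819.044) = 414.022.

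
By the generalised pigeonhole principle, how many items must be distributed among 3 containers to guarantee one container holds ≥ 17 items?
n = (17 − 1)·3 + 1 = 49

By the generalised pigeonhole principle, to guarantee some box contains ≥ r objects we need more than (r − 1) · k objects total. Threshold: n = (r − 1) · k + 1. With r = 17 and k = 3: n = 16 · 3 + 1 = 48 + 1 = 49. For n = 48 = 16 · 3, we can put exactly 16 objects in every box, avoiding 17 in any single one — so 49 is tight.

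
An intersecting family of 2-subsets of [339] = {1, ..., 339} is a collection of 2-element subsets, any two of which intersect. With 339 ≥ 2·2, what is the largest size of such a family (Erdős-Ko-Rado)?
max |F| = C(338, 1) = 338

The Erdős-Ko-Rado theorem states: for n ≥ 2k, an intersecting family of k-subsets of an n-element set has size at most C(n − 1, k − 1), with equality for 'star' families {A ⊆ [n] : |A| = k, i ∈ A} (fix an element i). For n = 339, k = 2: C(338, 1) = 338.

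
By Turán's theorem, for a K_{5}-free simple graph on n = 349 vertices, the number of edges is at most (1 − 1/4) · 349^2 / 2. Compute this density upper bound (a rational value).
Turán density bound = (3/4) · 349^2/2 = 365403/8 ≈ 45675.375

Turán's theorem: ex(n, K_{r+1}) is achieved by the complete r-partite Turán graph T(n, r) with parts as balanced as possible, and is at most (1 − 1/r) · n^2/2. For r = 4, n = 349: the density bound is (3/4) · 121801/2 = 365403/8 ≈ 45675.375. The integer-valued extremum is e(T(349, 4)) = 45675, which is strictly less than the density bound 365403/8 since 4 ∤ 349 (the parts of T(349, 4) cannot all be equal).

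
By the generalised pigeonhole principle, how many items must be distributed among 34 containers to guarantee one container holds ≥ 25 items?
n = (25 − 1)·34 + 1 = 817

By the generalised pigeonhole principle, to guarantee some box contains ≥ r objects we need more than (r − 1) · k objects total. Threshold: n = (r − 1) · k + 1. With r = 25 and k = 34: n = 24 · 34 + 1 = 816 + 1 = 817. For n = 816 = 24 · 34, we can put exactly 24 objects in every box, avoiding 25 in any single one — so 817 is tight.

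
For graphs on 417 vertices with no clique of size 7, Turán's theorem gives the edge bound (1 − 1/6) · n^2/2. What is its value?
Turán density bound = (5/6) · 417^2/2 = 289815/4 ≈ 72453.75

Turán's theorem: ex(n, K_{r+1}) is achieved by the complete r-partite Turán graph T(n, r) with parts as balanced as possible, and is at most (1 − 1/r) · n^2/2. For r = 6, n = 417: the density bound is (5/6) · 173889/2 = 289815/4 ≈ 72453.75. The integer-valued extremum is e(T(417, 6)) = 72453, which is strictly less than the density bound 289815/4 since 6 ∤ 417 (the parts of T(417, 6) cannot all be equal).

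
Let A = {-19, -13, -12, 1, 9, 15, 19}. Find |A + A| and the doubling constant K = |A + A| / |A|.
K = |A + A| / |A| = 26/7

Enumerate A + A = {a + b : a, b ∈ A}. With |A| = 7, there are |A|^2 = 49 ordered sum pairs; collecting distinct values, A + A = {-38, -32, -31, -26, -25, -24, -18, -12, -11, -10, -4, -3, 0, 2, 3, 6, 7, 10, 16, 18, 20, 24, 28, 30, 34, 38}, so |A + A| = 26. Thus K = 26/7. For comparison, the minimum possible |A + A| over all 7-element sets is 2·7 − 1 = 13 (so min K = 13/7), attained only by arithmetic progressions.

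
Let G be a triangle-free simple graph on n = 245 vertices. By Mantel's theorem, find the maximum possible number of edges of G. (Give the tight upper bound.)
ex(245, K_3) = ⌊245^2/4⌋ = 15006

Mantel (1907): a triangle-free graph on n vertices has at most ⌊n^2/4⌋ edges, with equality for the complete bipartite graph K_{⌊n/2⌋, ⌈n/2⌉}. For n = 245: ⌊245^2/4⌋ = ⌊60025/4⌋ = 15006. The extremal graph is K_{122, 123}, which has 122·123 = 15006 edges.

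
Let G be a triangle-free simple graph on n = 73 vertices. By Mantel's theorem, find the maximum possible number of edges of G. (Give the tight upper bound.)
ex(73, K_3) = ⌊73^2/4⌋ = 1332

Mantel (1907): a triangle-free graph on n vertices has at most ⌊n^2/4⌋ edges, with equality for the complete bipartite graph K_{⌊n/2⌋, ⌈n/2⌉}. For n = 73: ⌊73^2/4⌋ = ⌊5329/4⌋ = 1332. The extremal graph is K_{36, 37}, which has 36·37 = 1332 edges.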